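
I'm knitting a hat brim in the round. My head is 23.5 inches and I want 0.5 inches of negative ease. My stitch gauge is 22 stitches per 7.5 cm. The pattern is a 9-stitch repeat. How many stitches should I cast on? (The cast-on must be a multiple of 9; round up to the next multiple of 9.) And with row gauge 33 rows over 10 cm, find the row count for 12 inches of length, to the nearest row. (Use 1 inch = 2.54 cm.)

Finished = 23.5 − 0.5 = 23 inches.
23 inches × 2.54 = 58.42 cm.
22/7.5 = 2.933 sts per cm; 58.42 × 2.933 = 171.37 sts.
Next multiple of 9 → 180.
12 inches = 30.48 cm; × 3.3 = 100.58 → 101 rows.

Cast on 180 stitches; work 101 rows.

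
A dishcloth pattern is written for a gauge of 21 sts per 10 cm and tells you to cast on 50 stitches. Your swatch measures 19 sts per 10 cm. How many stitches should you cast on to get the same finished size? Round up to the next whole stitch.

Scale factor = 19 / 21 = 0.905.
50 × 19 / 21 = 45.24 sts.
→ 46 sts.

CO 46 sts.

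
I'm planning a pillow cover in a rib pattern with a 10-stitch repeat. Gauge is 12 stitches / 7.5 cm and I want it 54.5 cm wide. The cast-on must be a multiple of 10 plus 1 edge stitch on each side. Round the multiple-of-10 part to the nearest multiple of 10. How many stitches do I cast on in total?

CO 92 sts.

12 / 7.5 = 1.6 sts per cm.
54.5 × 1.6 = 87.20 sts.
Less 2 edge sts → 85.20 for the repeat.
Nearest multiple of 10: 90.
Add back 2 edge sts → 92.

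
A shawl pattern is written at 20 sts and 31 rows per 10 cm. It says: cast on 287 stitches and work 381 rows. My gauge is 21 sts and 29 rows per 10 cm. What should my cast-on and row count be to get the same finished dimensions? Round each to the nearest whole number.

Cast on 301 stitches; work 356 rows.

Stitches: 287 × 21/20 = 301.35 → 301.
Rows: 381 × 29/31 = 356.42 → 356.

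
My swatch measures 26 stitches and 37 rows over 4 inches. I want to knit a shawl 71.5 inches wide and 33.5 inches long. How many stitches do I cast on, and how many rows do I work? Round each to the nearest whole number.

Stitch gauge = 26/4 = 6.5 sts/in; 71.5 × 6.5 = 464.75 → 465 sts.
Row gauge = 37/4 = 9.25 rows/in; 33.5 × 9.25 = 309.88 → 310 rows.

Cast on 465 stitches and work 310 rows.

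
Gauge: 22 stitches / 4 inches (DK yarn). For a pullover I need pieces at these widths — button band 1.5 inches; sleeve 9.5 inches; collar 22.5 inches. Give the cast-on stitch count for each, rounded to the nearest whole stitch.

Rate = 22/4 = 5.5 sts per in.
button band: 1.5 × 5.5 = 8.25 → 8.
sleeve: 9.5 × 5.5 = 52.25 → 52.
collar: 22.5 × 5.5 = 123.75 → 124.

button band 8; sleeve 52; collar 124.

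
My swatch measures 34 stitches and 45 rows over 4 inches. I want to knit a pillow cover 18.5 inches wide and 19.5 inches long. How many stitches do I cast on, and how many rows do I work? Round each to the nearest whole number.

Stitch gauge = 34/4 = 8.5 sts/in; 18.5 × 8.5 = 157.25 → 157 sts.
Row gauge = 45/4 = 11.25 rows/in; 19.5 × 11.25 = 219.38 → 219 rows.

Cast on 157 stitches and work 219 rows.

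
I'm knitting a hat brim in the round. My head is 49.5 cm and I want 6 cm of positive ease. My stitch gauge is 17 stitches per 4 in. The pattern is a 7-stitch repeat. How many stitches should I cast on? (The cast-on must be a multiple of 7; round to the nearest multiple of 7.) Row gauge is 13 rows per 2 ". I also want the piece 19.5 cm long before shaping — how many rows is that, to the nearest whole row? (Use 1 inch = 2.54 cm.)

Cast on 91 stitches; work 50 rows.

Finished = 49.5 + 6 = 55.5 cm.
55.5 cm × 1/2.54 = 21.85 inches.
17/4 = 4.25 sts per in; 21.85 × 4.25 = 92.86 sts.
Nearest multiple of 7 → 91.
19.5 cm = 7.68 inches; × 6.5 = 49.90 → 50 rows.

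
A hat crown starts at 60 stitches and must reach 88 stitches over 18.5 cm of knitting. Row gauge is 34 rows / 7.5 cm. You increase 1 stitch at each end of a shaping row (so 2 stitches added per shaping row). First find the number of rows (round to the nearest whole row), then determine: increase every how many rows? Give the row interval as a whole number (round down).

Rows = 18.5 × 4.533 = 83.9 → 84 rows.
Stitches to add: 28 → 14 shaping rows (at 2 st each).
84 / 14 = 6.00 → every 6 rows.

Increase every 6th row.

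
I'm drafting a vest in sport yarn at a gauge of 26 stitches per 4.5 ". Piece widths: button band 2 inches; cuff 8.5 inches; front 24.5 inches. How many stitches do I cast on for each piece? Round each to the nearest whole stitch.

button band 12; cuff 49; front 142.

Rate = 26/4.5 = 5.778 sts per in.
button band: 2 × 5.778 = 11.56 → 12.
cuff: 8.5 × 5.778 = 49.11 → 49.
front: 24.5 × 5.778 = 141.56 → 142.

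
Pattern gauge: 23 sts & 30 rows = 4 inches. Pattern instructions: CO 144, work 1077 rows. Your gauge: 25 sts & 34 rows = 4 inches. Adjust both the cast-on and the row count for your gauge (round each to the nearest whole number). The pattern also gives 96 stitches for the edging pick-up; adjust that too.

Stitches: 144 × 25/23 = 156.52 → 157.
Rows: 1077 × 34/30 = 1220.60 → 1221.
edging pick-up: 96 × 25/23 = 104.35 → 104.

Cast on 157 stitches; work 1221 rows; edging pick-up 104 stitches.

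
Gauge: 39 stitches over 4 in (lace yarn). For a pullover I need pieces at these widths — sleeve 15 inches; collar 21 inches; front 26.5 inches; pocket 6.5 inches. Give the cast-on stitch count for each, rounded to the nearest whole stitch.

Rate = 39/4 = 9.75 sts per in.
sleeve: 15 × 9.75 = 146.25 → 146.
collar: 21 × 9.75 = 204.75 → 205.
front: 26.5 × 9.75 = 258.38 → 258.
pocket: 6.5 × 9.75 = 63.38 → 63.

sleeve 146; collar 205; front 258; pocket 63.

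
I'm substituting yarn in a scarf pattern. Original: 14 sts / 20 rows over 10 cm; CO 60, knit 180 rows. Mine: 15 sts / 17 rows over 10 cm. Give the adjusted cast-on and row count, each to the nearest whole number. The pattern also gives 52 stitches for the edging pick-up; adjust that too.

Cast on 64 stitches; work 153 rows; edging pick-up 56 stitches.

Stitches: 60 × 15/14 = 64.29 → 64.
Rows: 180 × 17/20 = 153.00 → 153.
edging pick-up: 52 × 15/14 = 55.71 → 56.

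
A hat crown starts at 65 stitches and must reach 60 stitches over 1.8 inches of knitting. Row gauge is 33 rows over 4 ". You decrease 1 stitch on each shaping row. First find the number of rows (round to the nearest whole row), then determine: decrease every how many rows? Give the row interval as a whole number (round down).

Decrease every 3rd row.

Rows = 1.8 × 8.25 = 14.8 → 15 rows.
Stitches to remove: 5 → 5 shaping rows (at 1 st each).
15 / 5 = 3.00 → every 3 rows.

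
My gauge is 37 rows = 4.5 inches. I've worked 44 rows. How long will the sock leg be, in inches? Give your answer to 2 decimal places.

5.35 inches.

37 rows / 4.5 inch = 8.222 rows per inch.
44 / 8.222 = 5.351 inches.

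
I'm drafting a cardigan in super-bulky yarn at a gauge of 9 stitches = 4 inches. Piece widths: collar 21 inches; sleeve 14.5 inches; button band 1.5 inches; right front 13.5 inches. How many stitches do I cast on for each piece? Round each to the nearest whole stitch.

Rate = 9/4 = 2.25 sts per in.
collar: 21 × 2.25 = 47.25 → 47.
sleeve: 14.5 × 2.25 = 32.62 → 33.
button band: 1.5 × 2.25 = 3.38 → 3.
right front: 13.5 × 2.25 = 30.38 → 30.

collar 47; sleeve 33; button band 3; right front 30.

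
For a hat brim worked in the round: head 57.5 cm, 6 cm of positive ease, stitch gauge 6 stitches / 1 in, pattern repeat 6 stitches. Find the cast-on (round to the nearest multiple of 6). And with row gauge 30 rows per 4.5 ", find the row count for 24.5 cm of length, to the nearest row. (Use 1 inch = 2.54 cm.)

Cast on 150 stitches; work 64 rows.

Finished = 57.5 + 6 = 63.5 cm.
63.5 cm × 1/2.54 = 25.00 inches.
6/1 = 6 sts per in; 25.00 × 6 = 150.00 sts.
Nearest multiple of 6 → 150.
24.5 cm = 9.65 inches; × 6.667 = 64.30 → 64 rows.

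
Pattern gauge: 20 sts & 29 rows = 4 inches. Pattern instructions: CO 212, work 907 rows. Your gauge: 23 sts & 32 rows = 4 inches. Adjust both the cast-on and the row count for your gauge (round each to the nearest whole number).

Cast on 244 stitches; work 1001 rows.

Stitches: 212 × 23/20 = 243.80 → 244.
Rows: 907 × 32/29 = 1000.83 → 1001.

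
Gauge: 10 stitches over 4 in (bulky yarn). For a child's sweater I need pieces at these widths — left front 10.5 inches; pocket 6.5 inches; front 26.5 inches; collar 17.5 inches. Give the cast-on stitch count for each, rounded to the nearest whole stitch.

Rate = 10/4 = 2.5 sts per in.
left front: 10.5 × 2.5 = 26.25 → 26.
pocket: 6.5 × 2.5 = 16.25 → 16.
front: 26.5 × 2.5 = 66.25 → 66.
collar: 17.5 × 2.5 = 43.75 → 44.

left front 26; pocket 16; front 66; collar 44.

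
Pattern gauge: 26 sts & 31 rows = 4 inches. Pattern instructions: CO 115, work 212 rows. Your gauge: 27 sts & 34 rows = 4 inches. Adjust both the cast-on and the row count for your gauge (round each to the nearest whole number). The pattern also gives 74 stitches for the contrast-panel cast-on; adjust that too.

Cast on 119 stitches; work 233 rows; contrast-panel cast-on 77 stitches.

Stitches: 115 × 27/26 = 119.42 → 119.
Rows: 212 × 34/31 = 232.52 → 233.
contrast-panel cast-on: 74 × 27/26 = 76.85 → 77.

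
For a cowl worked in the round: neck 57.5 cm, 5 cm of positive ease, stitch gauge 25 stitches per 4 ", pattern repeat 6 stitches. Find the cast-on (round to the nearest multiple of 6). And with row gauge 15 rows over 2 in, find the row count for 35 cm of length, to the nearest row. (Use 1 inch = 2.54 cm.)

Finished = 57.5 + 5 = 62.5 cm.
62.5 cm × 1/2.54 = 24.61 inches.
25/4 = 6.25 sts per in; 24.61 × 6.25 = 153.79 sts.
Nearest multiple of 6 → 156.
35 cm = 13.78 inches; × 7.5 = 103.35 → 103 rows.

Cast on 156 stitches; work 103 rows.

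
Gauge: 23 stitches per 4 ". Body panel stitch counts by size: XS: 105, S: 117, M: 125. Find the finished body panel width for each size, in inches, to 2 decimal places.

23/4 = 5.75 sts per in.
XS: 105 / 5.75 = 18.261 → 18.26 in.
S: 117 / 5.75 = 20.348 → 20.35 in.
M: 125 / 5.75 = 21.739 → 21.74 in.

XS 18.26 inches; S 20.35 inches; M 21.74 inches.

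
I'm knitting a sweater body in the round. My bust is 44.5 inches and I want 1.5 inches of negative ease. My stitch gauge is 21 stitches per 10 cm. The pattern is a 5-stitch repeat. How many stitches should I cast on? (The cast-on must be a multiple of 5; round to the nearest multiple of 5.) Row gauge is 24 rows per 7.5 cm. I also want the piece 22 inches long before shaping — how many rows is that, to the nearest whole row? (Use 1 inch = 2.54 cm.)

Finished = 44.5 − 1.5 = 43 inches.
43 inches × 2.54 = 109.22 cm.
21/10 = 2.1 sts per cm; 109.22 × 2.1 = 229.36 sts.
Nearest multiple of 5 → 230.
22 inches = 55.88 cm; × 3.2 = 178.82 → 179 rows.

Cast on 230 stitches; work 179 rows.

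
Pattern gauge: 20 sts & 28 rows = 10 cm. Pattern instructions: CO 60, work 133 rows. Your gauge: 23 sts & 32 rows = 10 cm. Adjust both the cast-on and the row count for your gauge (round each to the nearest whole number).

Stitches: 60 × 23/20 = 69.00 → 69.
Rows: 133 × 32/28 = 152.00 → 152.

Cast on 69 stitches; work 152 rows.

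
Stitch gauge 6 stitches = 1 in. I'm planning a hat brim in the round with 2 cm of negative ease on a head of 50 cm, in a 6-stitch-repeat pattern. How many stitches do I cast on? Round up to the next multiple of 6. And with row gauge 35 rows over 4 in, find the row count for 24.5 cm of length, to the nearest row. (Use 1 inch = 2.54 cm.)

Finished = 50 − 2 = 48 cm.
48 cm × 1/2.54 = 18.90 inches.
6/1 = 6 sts per in; 18.90 × 6 = 113.39 sts.
Next multiple of 6 → 114.
24.5 cm = 9.65 inches; × 8.75 = 84.40 → 84 rows.

Cast on 114 stitches; work 84 rows.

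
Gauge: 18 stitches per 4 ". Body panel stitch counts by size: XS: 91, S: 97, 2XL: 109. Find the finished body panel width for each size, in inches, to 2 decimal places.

XS 20.22 inches; S 21.56 inches; 2XL 24.22 inches.

18/4 = 4.5 sts per in.
XS: 91 / 4.5 = 20.222 → 20.22 in.
S: 97 / 4.5 = 21.556 → 21.56 in.
2XL: 109 / 4.5 = 24.222 → 24.22 in.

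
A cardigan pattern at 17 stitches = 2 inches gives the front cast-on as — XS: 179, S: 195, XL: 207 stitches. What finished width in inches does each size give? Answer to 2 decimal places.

17/2 = 8.5 sts per in.
XS: 179 / 8.5 = 21.059 → 21.06 in.
S: 195 / 8.5 = 22.941 → 22.94 in.
XL: 207 / 8.5 = 24.353 → 24.35 in.

XS 21.06 inches; S 22.94 inches; XL 24.35 inches.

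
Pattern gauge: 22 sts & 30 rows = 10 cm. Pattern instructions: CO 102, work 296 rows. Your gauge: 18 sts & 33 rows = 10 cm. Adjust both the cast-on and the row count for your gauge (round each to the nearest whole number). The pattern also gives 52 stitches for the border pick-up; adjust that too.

Cast on 83 stitches; work 326 rows; border pick-up 43 stitches.

Stitches: 102 × 18/22 = 83.45 → 83.
Rows: 296 × 33/30 = 325.60 → 326.
border pick-up: 52 × 18/22 = 42.55 → 43.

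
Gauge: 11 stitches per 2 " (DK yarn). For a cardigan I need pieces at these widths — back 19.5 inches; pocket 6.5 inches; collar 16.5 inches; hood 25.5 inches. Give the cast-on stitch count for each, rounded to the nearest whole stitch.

back 107; pocket 36; collar 91; hood 140.

Rate = 11/2 = 5.5 sts per in.
back: 19.5 × 5.5 = 107.25 → 107.
pocket: 6.5 × 5.5 = 35.75 → 36.
collar: 16.5 × 5.5 = 90.75 → 91.
hood: 25.5 × 5.5 = 140.25 → 140.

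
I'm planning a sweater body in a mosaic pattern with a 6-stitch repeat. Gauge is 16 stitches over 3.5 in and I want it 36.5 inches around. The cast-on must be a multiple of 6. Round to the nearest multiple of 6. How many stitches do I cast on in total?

16 / 3.5 = 4.571 sts per inch.
36.5 × 4.571 = 166.86 sts.
Nearest multiple of 6: 168.

CO 168 sts.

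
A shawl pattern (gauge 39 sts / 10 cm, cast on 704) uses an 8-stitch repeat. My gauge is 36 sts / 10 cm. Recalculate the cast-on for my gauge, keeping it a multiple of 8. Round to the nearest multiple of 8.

704 × 36 / 39 = 649.85.
Nearest multiple of 8: 648.

648 stitches.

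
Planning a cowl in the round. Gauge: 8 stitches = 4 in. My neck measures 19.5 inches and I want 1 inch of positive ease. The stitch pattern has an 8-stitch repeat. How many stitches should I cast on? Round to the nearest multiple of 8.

CO 40 sts.

Finished = 19.5 + 1 = 20.5 inches.
8 / 4 = 2 sts/in.
20.5 × 2 = 41.00 sts.
Nearest multiple of 8: 40.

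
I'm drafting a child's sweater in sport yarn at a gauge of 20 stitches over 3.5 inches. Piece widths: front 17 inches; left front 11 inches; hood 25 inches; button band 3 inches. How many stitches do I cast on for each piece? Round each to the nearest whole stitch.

Rate = 20/3.5 = 5.714 sts per in.
front: 17 × 5.714 = 97.14 → 97.
left front: 11 × 5.714 = 62.86 → 63.
hood: 25 × 5.714 = 142.86 → 143.
button band: 3 × 5.714 = 17.14 → 17.

front 97; left front 63; hood 143; button band 17.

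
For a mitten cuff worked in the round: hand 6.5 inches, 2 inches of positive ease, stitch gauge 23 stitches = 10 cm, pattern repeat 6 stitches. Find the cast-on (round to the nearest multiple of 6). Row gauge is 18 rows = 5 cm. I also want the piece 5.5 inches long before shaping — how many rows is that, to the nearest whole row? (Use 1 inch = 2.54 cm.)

Cast on 48 stitches; work 50 rows.

Finished = 6.5 + 2 = 8.5 inches.
8.5 inches × 2.54 = 21.59 cm.
23/10 = 2.3 sts per cm; 21.59 × 2.3 = 49.66 sts.
Nearest multiple of 6 → 48.
5.5 inches = 13.97 cm; × 3.6 = 50.29 → 50 rows.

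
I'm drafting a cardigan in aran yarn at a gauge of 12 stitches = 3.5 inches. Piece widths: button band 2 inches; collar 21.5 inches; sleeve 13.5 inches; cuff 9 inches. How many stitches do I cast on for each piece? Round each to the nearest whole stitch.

Rate = 12/3.5 = 3.429 sts per in.
button band: 2 × 3.429 = 6.86 → 7.
collar: 21.5 × 3.429 = 73.71 → 74.
sleeve: 13.5 × 3.429 = 46.29 → 46.
cuff: 9 × 3.429 = 30.86 → 31.

button band 7; collar 74; sleeve 46; cuff 31.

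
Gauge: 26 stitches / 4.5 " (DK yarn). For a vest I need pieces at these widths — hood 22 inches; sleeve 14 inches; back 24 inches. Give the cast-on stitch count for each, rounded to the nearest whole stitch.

Rate = 26/4.5 = 5.778 sts per in.
hood: 22 × 5.778 = 127.11 → 127.
sleeve: 14 × 5.778 = 80.89 → 81.
back: 24 × 5.778 = 138.67 → 139.

hood 127; sleeve 81; back 139.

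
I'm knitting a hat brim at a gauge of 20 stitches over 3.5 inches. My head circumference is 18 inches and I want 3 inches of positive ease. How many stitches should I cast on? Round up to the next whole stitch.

Finished = 18 + 3 = 21 in.
20 / 3.5 = 5.714 sts per inch.
21.00 × 5.714 = 120.00 sts.

Cast on 120 stitches.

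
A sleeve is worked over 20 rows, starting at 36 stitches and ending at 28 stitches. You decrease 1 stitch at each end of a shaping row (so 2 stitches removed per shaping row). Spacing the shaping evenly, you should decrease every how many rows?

Decrease every 5th row.

Stitches to remove: |28 − 36| = 8.
Shaping rows needed: 8 / 2 = 4.
20 rows / 4 = every 5 rows.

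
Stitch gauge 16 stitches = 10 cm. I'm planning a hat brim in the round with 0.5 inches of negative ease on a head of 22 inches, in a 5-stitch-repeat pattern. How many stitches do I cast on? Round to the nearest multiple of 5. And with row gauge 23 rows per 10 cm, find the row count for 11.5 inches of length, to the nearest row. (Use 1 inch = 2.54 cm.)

Cast on 85 stitches; work 67 rows.

Finished = 22 − 0.5 = 21.5 inches.
21.5 inches × 2.54 = 54.61 cm.
16/10 = 1.6 sts per cm; 54.61 × 1.6 = 87.38 sts.
Nearest multiple of 5 → 85.
11.5 inches = 29.21 cm; × 2.3 = 67.18 → 67 rows.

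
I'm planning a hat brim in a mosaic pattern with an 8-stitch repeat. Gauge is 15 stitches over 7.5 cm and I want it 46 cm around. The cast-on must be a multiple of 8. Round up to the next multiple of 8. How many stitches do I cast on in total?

Cast on 96 stitches.

15 / 7.5 = 2 sts per cm.
46 × 2 = 92.00 sts.
Next multiple of 8: 96.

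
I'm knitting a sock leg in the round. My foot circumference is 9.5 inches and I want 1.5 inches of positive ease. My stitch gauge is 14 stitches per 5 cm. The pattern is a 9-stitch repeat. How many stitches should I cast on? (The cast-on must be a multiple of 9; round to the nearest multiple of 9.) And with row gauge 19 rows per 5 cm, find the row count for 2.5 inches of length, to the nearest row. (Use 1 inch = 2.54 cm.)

Cast on 81 stitches; work 24 rows.

Finished = 9.5 + 1.5 = 11 inches.
11 inches × 2.54 = 27.94 cm.
14/5 = 2.8 sts per cm; 27.94 × 2.8 = 78.23 sts.
Nearest multiple of 9 → 81.
2.5 inches = 6.35 cm; × 3.8 = 24.13 → 24 rows.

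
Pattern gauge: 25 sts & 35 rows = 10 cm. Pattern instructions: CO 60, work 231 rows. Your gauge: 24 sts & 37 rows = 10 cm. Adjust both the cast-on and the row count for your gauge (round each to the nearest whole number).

Stitches: 60 × 24/25 = 57.60 → 58.
Rows: 231 × 37/35 = 244.20 → 244.

Cast on 58 stitches; work 244 rows.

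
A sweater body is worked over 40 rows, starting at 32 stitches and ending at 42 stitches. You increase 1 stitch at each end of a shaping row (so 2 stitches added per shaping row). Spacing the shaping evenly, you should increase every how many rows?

Increase every 8th row.

Stitches to add: |42 − 32| = 10.
Shaping rows needed: 10 / 2 = 5.
40 rows / 5 = every 8 rows.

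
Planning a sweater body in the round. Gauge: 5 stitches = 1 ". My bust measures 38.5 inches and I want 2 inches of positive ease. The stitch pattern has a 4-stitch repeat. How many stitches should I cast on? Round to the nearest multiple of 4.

Cast on 204 stitches.

Finished = 38.5 + 2 = 40.5 inches.
5 / 1 = 5 sts/in.
40.5 × 5 = 202.50 sts.
Nearest multiple of 4: 204.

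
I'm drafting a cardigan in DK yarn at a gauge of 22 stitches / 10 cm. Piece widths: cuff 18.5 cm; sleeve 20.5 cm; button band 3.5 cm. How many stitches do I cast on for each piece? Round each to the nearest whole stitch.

Rate = 22/10 = 2.2 sts per cm.
cuff: 18.5 × 2.2 = 40.70 → 41.
sleeve: 20.5 × 2.2 = 45.10 → 45.
button band: 3.5 × 2.2 = 7.70 → 8.

cuff 41; sleeve 45; button band 8.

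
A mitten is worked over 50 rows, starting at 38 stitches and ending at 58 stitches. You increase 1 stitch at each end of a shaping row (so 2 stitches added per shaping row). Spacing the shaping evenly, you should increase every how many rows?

Increase every 5th row.

Stitches to add: |58 − 38| = 20.
Shaping rows needed: 20 / 2 = 10.
50 rows / 10 = every 5 rows.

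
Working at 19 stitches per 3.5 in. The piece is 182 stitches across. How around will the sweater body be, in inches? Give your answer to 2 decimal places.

33.53 inches.

19 stitches / 3.5 inch = 5.429 stitches per inch.
182 / 5.429 = 33.526 inches.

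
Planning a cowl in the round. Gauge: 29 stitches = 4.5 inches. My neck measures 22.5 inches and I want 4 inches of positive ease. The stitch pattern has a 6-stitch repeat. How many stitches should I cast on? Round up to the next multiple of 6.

CO 174 sts.

Finished = 22.5 + 4 = 26.5 inches.
29 / 4.5 = 6.444 sts/in.
26.5 × 6.444 = 170.78 sts.
Next multiple of 6: 174.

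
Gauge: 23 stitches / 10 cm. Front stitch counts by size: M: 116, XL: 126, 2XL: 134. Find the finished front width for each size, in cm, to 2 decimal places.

23/10 = 2.3 sts per cm.
M: 116 / 2.3 = 50.435 → 50.43 cm.
XL: 126 / 2.3 = 54.783 → 54.78 cm.
2XL: 134 / 2.3 = 58.261 → 58.26 cm.

M 50.43 cm; XL 54.78 cm; 2XL 58.26 cm.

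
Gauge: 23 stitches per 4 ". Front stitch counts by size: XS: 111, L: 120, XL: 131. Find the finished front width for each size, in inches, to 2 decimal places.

23/4 = 5.75 sts per in.
XS: 111 / 5.75 = 19.304 → 19.30 in.
L: 120 / 5.75 = 20.870 → 20.87 in.
XL: 131 / 5.75 = 22.783 → 22.78 in.

XS 19.30 inches; L 20.87 inches; XL 22.78 inches.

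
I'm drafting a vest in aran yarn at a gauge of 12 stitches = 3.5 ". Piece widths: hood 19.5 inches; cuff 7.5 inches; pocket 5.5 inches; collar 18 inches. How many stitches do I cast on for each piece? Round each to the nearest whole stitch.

hood 67; cuff 26; pocket 19; collar 62.

Rate = 12/3.5 = 3.429 sts per in.
hood: 19.5 × 3.429 = 66.86 → 67.
cuff: 7.5 × 3.429 = 25.71 → 26.
pocket: 5.5 × 3.429 = 18.86 → 19.
collar: 18 × 3.429 = 61.71 → 62.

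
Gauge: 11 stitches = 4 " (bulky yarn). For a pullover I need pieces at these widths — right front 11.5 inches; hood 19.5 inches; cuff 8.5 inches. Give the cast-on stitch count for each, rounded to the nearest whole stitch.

right front 32; hood 54; cuff 23.

Rate = 11/4 = 2.75 sts per in.
right front: 11.5 × 2.75 = 31.62 → 32.
hood: 19.5 × 2.75 = 53.62 → 54.
cuff: 8.5 × 2.75 = 23.38 → 23.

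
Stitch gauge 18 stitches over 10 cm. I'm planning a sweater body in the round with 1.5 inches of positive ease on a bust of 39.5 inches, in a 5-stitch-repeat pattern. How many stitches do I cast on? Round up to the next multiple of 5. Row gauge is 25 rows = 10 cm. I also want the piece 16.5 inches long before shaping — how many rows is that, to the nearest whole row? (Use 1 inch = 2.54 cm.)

Cast on 190 stitches; work 105 rows.

Finished = 39.5 + 1.5 = 41 inches.
41 inches × 2.54 = 104.14 cm.
18/10 = 1.8 sts per cm; 104.14 × 1.8 = 187.45 sts.
Next multiple of 5 → 190.
16.5 inches = 41.91 cm; × 2.5 = 104.78 → 105 rows.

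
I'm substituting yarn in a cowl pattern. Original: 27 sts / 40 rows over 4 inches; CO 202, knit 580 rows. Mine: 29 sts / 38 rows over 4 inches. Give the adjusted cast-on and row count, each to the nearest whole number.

Cast on 217 stitches; work 551 rows.

Stitches: 202 × 29/27 = 216.96 → 217.
Rows: 580 × 38/40 = 551.00 → 551.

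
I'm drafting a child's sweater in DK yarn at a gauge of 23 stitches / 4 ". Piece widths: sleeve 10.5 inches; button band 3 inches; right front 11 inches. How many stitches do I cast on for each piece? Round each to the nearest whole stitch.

sleeve 60; button band 17; right front 63.

Rate = 23/4 = 5.75 sts per in.
sleeve: 10.5 × 5.75 = 60.38 → 60.
button band: 3 × 5.75 = 17.25 → 17.
right front: 11 × 5.75 = 63.25 → 63.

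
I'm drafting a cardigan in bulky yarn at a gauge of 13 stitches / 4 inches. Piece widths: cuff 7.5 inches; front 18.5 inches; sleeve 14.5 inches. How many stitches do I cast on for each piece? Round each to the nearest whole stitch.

cuff 24; front 60; sleeve 47.

Rate = 13/4 = 3.25 sts per in.
cuff: 7.5 × 3.25 = 24.38 → 24.
front: 18.5 × 3.25 = 60.12 → 60.
sleeve: 14.5 × 3.25 = 47.12 → 47.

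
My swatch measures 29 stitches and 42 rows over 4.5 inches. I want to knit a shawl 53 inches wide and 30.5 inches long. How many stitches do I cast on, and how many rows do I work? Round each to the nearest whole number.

Stitch gauge = 29/4.5 = 6.444 sts/in; 53 × 6.444 = 341.56 → 342 sts.
Row gauge = 42/4.5 = 9.333 rows/in; 30.5 × 9.333 = 284.67 → 285 rows.

Cast on 342 stitches and work 285 rows.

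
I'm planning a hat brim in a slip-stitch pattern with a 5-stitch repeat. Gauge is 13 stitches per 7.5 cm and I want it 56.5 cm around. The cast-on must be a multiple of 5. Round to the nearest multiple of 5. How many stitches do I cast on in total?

CO 100 sts.

13 / 7.5 = 1.733 sts per cm.
56.5 × 1.733 = 97.93 sts.
Nearest multiple of 5: 100.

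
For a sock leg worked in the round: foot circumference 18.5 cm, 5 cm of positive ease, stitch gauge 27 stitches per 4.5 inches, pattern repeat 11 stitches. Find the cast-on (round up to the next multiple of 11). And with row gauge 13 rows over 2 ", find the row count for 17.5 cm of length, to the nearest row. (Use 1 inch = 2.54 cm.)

Cast on 66 stitches; work 45 rows.

Finished = 18.5 + 5 = 23.5 cm.
23.5 cm × 1/2.54 = 9.25 inches.
27/4.5 = 6 sts per in; 9.25 × 6 = 55.51 sts.
Next multiple of 11 → 66.
17.5 cm = 6.89 inches; × 6.5 = 44.78 → 45 rows.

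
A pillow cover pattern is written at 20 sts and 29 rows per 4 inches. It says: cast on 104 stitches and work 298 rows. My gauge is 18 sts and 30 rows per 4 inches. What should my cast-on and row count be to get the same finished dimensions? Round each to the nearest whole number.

Stitches: 104 × 18/20 = 93.60 → 94.
Rows: 298 × 30/29 = 308.28 → 308.

Cast on 94 stitches; work 308 rows.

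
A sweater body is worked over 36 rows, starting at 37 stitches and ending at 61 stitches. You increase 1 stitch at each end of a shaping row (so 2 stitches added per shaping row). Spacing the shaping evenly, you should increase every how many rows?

Stitches to add: |61 − 37| = 24.
Shaping rows needed: 24 / 2 = 12.
36 rows / 12 = every 3 rows.

Increase every 3rd row.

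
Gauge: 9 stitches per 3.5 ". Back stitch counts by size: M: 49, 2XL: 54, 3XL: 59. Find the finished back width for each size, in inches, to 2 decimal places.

9/3.5 = 2.571 sts per in.
M: 49 / 2.571 = 19.056 → 19.06 in.
2XL: 54 / 2.571 = 21.000 → 21.00 in.
3XL: 59 / 2.571 = 22.944 → 22.94 in.

M 19.06 inches; 2XL 21.00 inches; 3XL 22.94 inches.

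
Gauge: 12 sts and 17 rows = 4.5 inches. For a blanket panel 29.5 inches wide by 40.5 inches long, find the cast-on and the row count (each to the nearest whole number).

Cast on 79 stitches and work 153 rows.

Stitch gauge = 12/4.5 = 2.667 sts/in; 29.5 × 2.667 = 78.67 → 79 sts.
Row gauge = 17/4.5 = 3.778 rows/in; 40.5 × 3.778 = 153.00 → 153 rows.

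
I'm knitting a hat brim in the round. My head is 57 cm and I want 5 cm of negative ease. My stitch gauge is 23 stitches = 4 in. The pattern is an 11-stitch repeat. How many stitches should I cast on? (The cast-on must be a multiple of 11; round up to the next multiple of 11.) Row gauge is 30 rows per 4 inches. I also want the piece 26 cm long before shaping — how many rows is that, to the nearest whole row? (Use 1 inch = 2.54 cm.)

Cast on 121 stitches; work 77 rows.

Finished = 57 − 5 = 52 cm.
52 cm × 1/2.54 = 20.47 inches.
23/4 = 5.75 sts per in; 20.47 × 5.75 = 117.72 sts.
Next multiple of 11 → 121.
26 cm = 10.24 inches; × 7.5 = 76.77 → 77 rows.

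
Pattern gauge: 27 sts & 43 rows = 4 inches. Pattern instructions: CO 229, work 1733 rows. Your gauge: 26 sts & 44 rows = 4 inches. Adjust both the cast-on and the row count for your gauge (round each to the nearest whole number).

Cast on 221 stitches; work 1773 rows.

Stitches: 229 × 26/27 = 220.52 → 221.
Rows: 1733 × 44/43 = 1773.30 → 1773.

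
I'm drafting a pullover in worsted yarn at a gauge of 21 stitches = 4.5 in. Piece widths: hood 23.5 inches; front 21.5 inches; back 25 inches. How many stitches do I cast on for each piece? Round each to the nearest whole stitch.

Rate = 21/4.5 = 4.667 sts per in.
hood: 23.5 × 4.667 = 109.67 → 110.
front: 21.5 × 4.667 = 100.33 → 100.
back: 25 × 4.667 = 116.67 → 117.

hood 110; front 100; back 117.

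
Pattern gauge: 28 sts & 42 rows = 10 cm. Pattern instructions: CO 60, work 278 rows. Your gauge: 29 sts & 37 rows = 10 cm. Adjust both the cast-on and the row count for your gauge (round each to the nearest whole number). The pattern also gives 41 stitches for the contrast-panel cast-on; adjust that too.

Stitches: 60 × 29/28 = 62.14 → 62.
Rows: 278 × 37/42 = 244.90 → 245.
contrast-panel cast-on: 41 × 29/28 = 42.46 → 42.

Cast on 62 stitches; work 245 rows; contrast-panel cast-on 42 stitches.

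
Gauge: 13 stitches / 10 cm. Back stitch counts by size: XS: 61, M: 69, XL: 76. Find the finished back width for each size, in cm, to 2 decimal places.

XS 46.92 cm; M 53.08 cm; XL 58.46 cm.

13/10 = 1.3 sts per cm.
XS: 61 / 1.3 = 46.923 → 46.92 cm.
M: 69 / 1.3 = 53.077 → 53.08 cm.
XL: 76 / 1.3 = 58.462 → 58.46 cm.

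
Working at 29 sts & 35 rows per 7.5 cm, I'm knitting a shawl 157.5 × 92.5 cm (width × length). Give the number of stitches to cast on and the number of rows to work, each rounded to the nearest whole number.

Cast on 609 stitches and work 432 rows.

Stitch gauge = 29/7.5 = 3.867 sts/cm; 157.5 × 3.867 = 609.00 → 609 sts.
Row gauge = 35/7.5 = 4.667 rows/cm; 92.5 × 4.667 = 431.67 → 432 rows.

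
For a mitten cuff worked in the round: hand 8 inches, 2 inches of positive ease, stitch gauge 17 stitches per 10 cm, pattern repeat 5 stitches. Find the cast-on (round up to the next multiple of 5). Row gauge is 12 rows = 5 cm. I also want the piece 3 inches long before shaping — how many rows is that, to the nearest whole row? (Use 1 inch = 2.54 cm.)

Cast on 45 stitches; work 18 rows.

Finished = 8 + 2 = 10 inches.
10 inches × 2.54 = 25.40 cm.
17/10 = 1.7 sts per cm; 25.40 × 1.7 = 43.18 sts.
Next multiple of 5 → 45.
3 inches = 7.62 cm; × 2.4 = 18.29 → 18 rows.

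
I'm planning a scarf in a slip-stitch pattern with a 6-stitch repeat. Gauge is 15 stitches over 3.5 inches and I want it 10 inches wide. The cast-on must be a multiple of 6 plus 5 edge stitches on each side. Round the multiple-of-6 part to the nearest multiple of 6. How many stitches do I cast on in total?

15 / 3.5 = 4.286 sts per inch.
10 × 4.286 = 42.86 sts.
Less 10 edge sts → 32.86 for the repeat.
Nearest multiple of 6: 30.
Add back 10 edge sts → 40.

CO 40 sts.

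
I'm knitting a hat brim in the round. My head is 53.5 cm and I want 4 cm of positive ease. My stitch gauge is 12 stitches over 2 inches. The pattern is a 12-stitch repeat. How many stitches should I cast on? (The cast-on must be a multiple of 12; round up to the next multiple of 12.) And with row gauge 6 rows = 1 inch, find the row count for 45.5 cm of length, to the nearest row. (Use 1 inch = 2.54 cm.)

Finished = 53.5 + 4 = 57.5 cm.
57.5 cm × 1/2.54 = 22.64 inches.
12/2 = 6 sts per in; 22.64 × 6 = 135.83 sts.
Next multiple of 12 → 144.
45.5 cm = 17.91 inches; × 6 = 107.48 → 107 rows.

Cast on 144 stitches; work 107 rows.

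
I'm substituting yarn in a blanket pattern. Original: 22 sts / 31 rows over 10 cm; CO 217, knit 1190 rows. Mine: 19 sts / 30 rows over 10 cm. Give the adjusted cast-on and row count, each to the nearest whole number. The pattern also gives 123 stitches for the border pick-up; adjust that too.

Stitches: 217 × 19/22 = 187.41 → 187.
Rows: 1190 × 30/31 = 1151.61 → 1152.
border pick-up: 123 × 19/22 = 106.23 → 106.

Cast on 187 stitches; work 1152 rows; border pick-up 106 stitches.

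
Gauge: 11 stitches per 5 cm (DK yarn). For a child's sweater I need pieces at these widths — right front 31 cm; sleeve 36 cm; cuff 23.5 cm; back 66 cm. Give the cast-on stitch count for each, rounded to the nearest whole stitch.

Rate = 11/5 = 2.2 sts per cm.
right front: 31 × 2.2 = 68.20 → 68.
sleeve: 36 × 2.2 = 79.20 → 79.
cuff: 23.5 × 2.2 = 51.70 → 52.
back: 66 × 2.2 = 145.20 → 145.

right front 68; sleeve 79; cuff 52; back 145.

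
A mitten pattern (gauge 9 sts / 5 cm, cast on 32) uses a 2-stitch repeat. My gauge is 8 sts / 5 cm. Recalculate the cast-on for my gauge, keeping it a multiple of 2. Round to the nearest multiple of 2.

32 × 8 / 9 = 28.44.
Nearest multiple of 2: 28.

Cast on 28 stitches.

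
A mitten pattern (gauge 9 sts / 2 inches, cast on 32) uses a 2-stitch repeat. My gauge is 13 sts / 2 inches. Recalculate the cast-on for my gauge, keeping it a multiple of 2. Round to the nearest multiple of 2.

32 × 13 / 9 = 46.22.
Nearest multiple of 2: 46.

46 stitches.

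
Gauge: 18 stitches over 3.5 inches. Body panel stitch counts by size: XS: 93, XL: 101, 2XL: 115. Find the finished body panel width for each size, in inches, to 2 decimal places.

18/3.5 = 5.143 sts per in.
XS: 93 / 5.143 = 18.083 → 18.08 in.
XL: 101 / 5.143 = 19.639 → 19.64 in.
2XL: 115 / 5.143 = 22.361 → 22.36 in.

XS 18.08 inches; XL 19.64 inches; 2XL 22.36 inches.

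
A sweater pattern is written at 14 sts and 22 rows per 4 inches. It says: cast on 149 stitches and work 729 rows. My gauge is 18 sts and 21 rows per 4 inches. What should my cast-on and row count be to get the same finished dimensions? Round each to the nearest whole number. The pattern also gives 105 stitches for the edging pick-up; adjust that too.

Cast on 192 stitches; work 696 rows; edging pick-up 135 stitches.

Stitches: 149 × 18/14 = 191.57 → 192.
Rows: 729 × 21/22 = 695.86 → 696.
edging pick-up: 105 × 18/14 = 135.00 → 135.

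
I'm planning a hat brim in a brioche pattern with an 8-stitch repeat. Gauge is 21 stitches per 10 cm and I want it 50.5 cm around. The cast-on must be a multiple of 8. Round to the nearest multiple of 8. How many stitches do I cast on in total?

21 / 10 = 2.1 sts per cm.
50.5 × 2.1 = 106.05 sts.
Nearest multiple of 8: 104.

104 stitches.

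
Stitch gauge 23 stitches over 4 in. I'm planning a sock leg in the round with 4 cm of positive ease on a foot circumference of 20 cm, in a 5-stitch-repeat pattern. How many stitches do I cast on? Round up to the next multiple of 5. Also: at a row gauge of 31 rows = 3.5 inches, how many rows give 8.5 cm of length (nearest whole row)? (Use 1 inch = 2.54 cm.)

Cast on 55 stitches; work 30 rows.

Finished = 20 + 4 = 24 cm.
24 cm × 1/2.54 = 9.45 inches.
23/4 = 5.75 sts per in; 9.45 × 5.75 = 54.33 sts.
Next multiple of 5 → 55.
8.5 cm = 3.35 inches; × 8.857 = 29.64 → 30 rows.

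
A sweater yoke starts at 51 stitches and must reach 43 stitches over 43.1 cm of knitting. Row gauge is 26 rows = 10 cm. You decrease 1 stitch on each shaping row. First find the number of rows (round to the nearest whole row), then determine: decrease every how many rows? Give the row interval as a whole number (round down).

Rows = 43.1 × 2.6 = 112.1 → 112 rows.
Stitches to remove: 8 → 8 shaping rows (at 1 st each).
112 / 8 = 14.00 → every 14 rows.

Decrease every 14th row.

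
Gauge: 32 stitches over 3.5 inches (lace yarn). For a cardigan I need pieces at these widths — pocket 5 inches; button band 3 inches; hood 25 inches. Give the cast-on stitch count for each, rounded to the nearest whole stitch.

Rate = 32/3.5 = 9.143 sts per in.
pocket: 5 × 9.143 = 45.71 → 46.
button band: 3 × 9.143 = 27.43 → 27.
hood: 25 × 9.143 = 228.57 → 229.

pocket 46; button band 27; hood 229.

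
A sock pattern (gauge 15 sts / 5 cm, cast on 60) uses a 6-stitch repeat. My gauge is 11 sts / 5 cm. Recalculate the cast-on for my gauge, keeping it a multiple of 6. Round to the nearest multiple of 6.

60 × 11 / 15 = 44.00.
Nearest multiple of 6: 42.

CO 42 sts.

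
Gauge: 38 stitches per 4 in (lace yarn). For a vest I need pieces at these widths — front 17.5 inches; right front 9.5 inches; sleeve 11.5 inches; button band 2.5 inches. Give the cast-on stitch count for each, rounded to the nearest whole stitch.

Rate = 38/4 = 9.5 sts per in.
front: 17.5 × 9.5 = 166.25 → 166.
right front: 9.5 × 9.5 = 90.25 → 90.
sleeve: 11.5 × 9.5 = 109.25 → 109.
button band: 2.5 × 9.5 = 23.75 → 24.

front 166; right front 90; sleeve 109; button band 24.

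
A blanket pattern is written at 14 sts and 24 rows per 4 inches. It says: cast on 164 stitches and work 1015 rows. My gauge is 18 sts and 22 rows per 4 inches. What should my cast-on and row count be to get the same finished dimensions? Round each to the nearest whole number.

Stitches: 164 × 18/14 = 210.86 → 211.
Rows: 1015 × 22/24 = 930.42 → 930.

Cast on 211 stitches; work 930 rows.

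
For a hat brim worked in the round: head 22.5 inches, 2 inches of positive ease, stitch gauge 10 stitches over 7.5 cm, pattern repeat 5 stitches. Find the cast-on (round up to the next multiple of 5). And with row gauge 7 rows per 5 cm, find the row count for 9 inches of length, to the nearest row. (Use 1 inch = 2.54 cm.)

Cast on 85 stitches; work 32 rows.

Finished = 22.5 + 2 = 24.5 inches.
24.5 inches × 2.54 = 62.23 cm.
10/7.5 = 1.333 sts per cm; 62.23 × 1.333 = 82.97 sts.
Next multiple of 5 → 85.
9 inches = 22.86 cm; × 1.4 = 32.00 → 32 rows.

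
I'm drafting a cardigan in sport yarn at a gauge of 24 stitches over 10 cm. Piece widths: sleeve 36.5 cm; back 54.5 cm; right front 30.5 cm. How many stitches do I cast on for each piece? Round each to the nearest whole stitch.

sleeve 88; back 131; right front 73.

Rate = 24/10 = 2.4 sts per cm.
sleeve: 36.5 × 2.4 = 87.60 → 88.
back: 54.5 × 2.4 = 130.80 → 131.
right front: 30.5 × 2.4 = 73.20 → 73.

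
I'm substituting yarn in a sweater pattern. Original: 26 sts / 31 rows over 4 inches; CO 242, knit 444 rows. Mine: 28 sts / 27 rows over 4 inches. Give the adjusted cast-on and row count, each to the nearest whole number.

Stitches: 242 × 28/26 = 260.62 → 261.
Rows: 444 × 27/31 = 386.71 → 387.

Cast on 261 stitches; work 387 rows.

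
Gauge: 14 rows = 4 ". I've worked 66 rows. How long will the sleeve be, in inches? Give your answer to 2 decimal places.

14 rows / 4 inch = 3.5 rows per inch.
66 / 3.5 = 18.857 inches.

18.86 inches.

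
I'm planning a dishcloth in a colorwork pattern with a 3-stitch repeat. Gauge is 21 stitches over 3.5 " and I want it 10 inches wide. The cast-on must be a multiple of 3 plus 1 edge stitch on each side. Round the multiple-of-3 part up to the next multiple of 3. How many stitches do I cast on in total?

21 / 3.5 = 6 sts per inch.
10 × 6 = 60.00 sts.
Less 2 edge sts → 58.00 for the repeat.
Next multiple of 3: 60.
Add back 2 edge sts → 62.

CO 62 sts.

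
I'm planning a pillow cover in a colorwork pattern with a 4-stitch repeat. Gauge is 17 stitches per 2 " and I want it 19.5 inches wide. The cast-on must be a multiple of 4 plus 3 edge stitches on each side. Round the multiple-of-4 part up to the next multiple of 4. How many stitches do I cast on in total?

17 / 2 = 8.5 sts per inch.
19.5 × 8.5 = 165.75 sts.
Less 6 edge sts → 159.75 for the repeat.
Next multiple of 4: 160.
Add back 6 edge sts → 166.

166 stitches.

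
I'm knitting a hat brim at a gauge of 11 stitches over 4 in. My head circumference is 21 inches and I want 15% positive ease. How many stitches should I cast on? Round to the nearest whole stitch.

Cast on 66 stitches.

Finished = 21 × 1.15 = 24.15 in.
11 / 4 = 2.75 sts per inch.
24.15 × 2.75 = 66.41 sts.
→ 66 sts.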